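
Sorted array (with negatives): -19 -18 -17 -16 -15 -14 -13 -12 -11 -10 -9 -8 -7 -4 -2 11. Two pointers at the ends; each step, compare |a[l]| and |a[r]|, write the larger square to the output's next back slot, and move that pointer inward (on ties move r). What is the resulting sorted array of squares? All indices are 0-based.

[0,15] |-19|>|11| out[15]=361 → l++
[1,15] |-18|>|11| out[14]=324 → l++
[2,15] |-17|>|11| out[13]=289 → l++
[3,15] |-16|>|11| out[12]=256 → l++
[4,15] |-15|>|11| out[11]=225 → l++
[5,15] |-14|>|11| out[10]=196 → l++
[6,15] |-13|>|11| out[9]=169 → l++
[7,15] |-12|>|11| out[8]=144 → l++
[8,15] |-11|<=|11| out[7]=121 → r--
[8,14] |-11|>|-2| out[6]=121 → l++
[9,14] |-10|>|-2| out[5]=100 → l++
[10,14] |-9|>|-2| out[4]=81 → l++
[11,14] |-8|>|-2| out[3]=64 → l++
[12,14] |-7|>|-2| out[2]=49 → l++
[13,14] |-4|>|-2| out[1]=16 → l++
[14,14] |-2|<=|-2| out[0]=4 → r--

[4, 16, 49, 64, 81, 100, 121, 121, 144, 169, 196, 225, 256, 289, 324, 361]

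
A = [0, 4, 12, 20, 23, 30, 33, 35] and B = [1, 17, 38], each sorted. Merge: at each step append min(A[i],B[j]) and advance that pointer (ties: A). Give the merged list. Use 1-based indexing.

[i=1,j=1] A[i]=0<=B[j]=1 take 0 → i++
[i=2,j=1] A[i]=4>B[j]=1 take 1 → j++
[i=2,j=2] A[i]=4<=B[j]=17 take 4 → i++
[i=3,j=2] A[i]=12<=B[j]=17 take 12 → i++
[i=4,j=2] A[i]=20>B[j]=17 take 17 → j++
[i=4,j=3] A[i]=20<=B[j]=38 take 20 → i++
[i=5,j=3] A[i]=23<=B[j]=38 take 23 → i++
[i=6,j=3] A[i]=30<=B[j]=38 take 30 → i++
[i=7,j=3] A[i]=33<=B[j]=38 take 33 → i++
[i=8,j=3] A[i]=35<=B[j]=38 take 35 → i++
[i=9,j=3] A done, take B[j]=38 → j++

[0, 1, 4, 12, 17, 20, 23, 30, 33, 35, 38]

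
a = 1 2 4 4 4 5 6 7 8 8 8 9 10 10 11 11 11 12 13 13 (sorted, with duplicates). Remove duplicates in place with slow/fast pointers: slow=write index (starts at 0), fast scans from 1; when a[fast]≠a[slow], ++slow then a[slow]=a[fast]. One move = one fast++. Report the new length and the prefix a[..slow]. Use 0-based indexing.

slow=0 fast=1: a[fast]=2≠a[slow]=1 write a[1]=2, slow++,fast++
slow=1 fast=2: a[fast]=4≠a[slow]=2 write a[2]=4, slow++,fast++
slow=2 fast=3: a[fast]=4=a[slow] dup, fast++
slow=2 fast=4: a[fast]=4=a[slow] dup, fast++
slow=2 fast=5: a[fast]=5≠a[slow]=4 write a[3]=5, slow++,fast++
slow=3 fast=6: a[fast]=6≠a[slow]=5 write a[4]=6, slow++,fast++
slow=4 fast=7: a[fast]=7≠a[slow]=6 write a[5]=7, slow++,fast++
slow=5 fast=8: a[fast]=8≠a[slow]=7 write a[6]=8, slow++,fast++
slow=6 fast=9: a[fast]=8=a[slow] dup, fast++
slow=6 fast=10: a[fast]=8=a[slow] dup, fast++
slow=6 fast=11: a[fast]=9≠a[slow]=8 write a[7]=9, slow++,fast++
slow=7 fast=12: a[fast]=10≠a[slow]=9 write a[8]=10, slow++,fast++
slow=8 fast=13: a[fast]=10=a[slow] dup, fast++
slow=8 fast=14: a[fast]=11≠a[slow]=10 write a[9]=11, slow++,fast++
slow=9 fast=15: a[fast]=11=a[slow] dup, fast++
slow=9 fast=16: a[fast]=11=a[slow] dup, fast++
slow=9 fast=17: a[fast]=12≠a[slow]=11 write a[10]=12, slow++,fast++
slow=10 fast=18: a[fast]=13≠a[slow]=12 write a[11]=13, slow++,fast++
slow=11 fast=19: a[fast]=13=a[slow] dup, fast++

length 12; prefix = [1, 2, 4, 5, 6, 7, 8, 9, 10, 11, 12, 13]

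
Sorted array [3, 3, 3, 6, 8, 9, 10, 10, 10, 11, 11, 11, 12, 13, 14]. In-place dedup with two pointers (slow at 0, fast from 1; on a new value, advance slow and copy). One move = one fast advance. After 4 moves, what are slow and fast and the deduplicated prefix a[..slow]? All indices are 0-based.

slow=2, fast=5, prefix=[3, 6, 8]

(s=0,f=1) a[fast]=3=a[slow] dup → fast++
(s=0,f=2) a[fast]=3=a[slow] dup → fast++
(s=0,f=3) a[fast]=6≠a[slow]=3 write a[1]=6 → slow++,fast++
(s=1,f=4) a[fast]=8≠a[slow]=6 write a[2]=8 → slow++,fast++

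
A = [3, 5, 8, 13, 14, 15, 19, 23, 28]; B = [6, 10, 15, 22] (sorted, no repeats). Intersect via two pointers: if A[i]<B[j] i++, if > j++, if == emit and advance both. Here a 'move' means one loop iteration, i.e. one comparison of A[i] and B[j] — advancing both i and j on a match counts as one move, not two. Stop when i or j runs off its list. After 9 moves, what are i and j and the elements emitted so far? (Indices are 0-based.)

i=0 j=0: 3<6, i++
i=1 j=0: 5<6, i++
i=2 j=0: 8>6, j++
i=2 j=1: 8<10, i++
i=3 j=1: 13>10, j++
i=3 j=2: 13<15, i++
i=4 j=2: 14<15, i++
i=5 j=2: 15==15 emit, i++,j++
i=6 j=3: 19<22, i++

i=7, j=3, emitted=[15]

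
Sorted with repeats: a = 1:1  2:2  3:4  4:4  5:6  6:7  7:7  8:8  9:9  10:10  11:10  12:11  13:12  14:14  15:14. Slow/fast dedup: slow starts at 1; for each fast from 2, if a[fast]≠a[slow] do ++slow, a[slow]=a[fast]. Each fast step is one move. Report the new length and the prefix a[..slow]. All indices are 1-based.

length 11; prefix = [1, 2, 4, 6, 7, 8, 9, 10, 11, 12, 14]

slow=1 fast=2: a[fast]=2≠a[slow]=1 write a[2]=2, slow++,fast++
slow=2 fast=3: a[fast]=4≠a[slow]=2 write a[3]=4, slow++,fast++
slow=3 fast=4: a[fast]=4=a[slow] dup, fast++
slow=3 fast=5: a[fast]=6≠a[slow]=4 write a[4]=6, slow++,fast++
slow=4 fast=6: a[fast]=7≠a[slow]=6 write a[5]=7, slow++,fast++
slow=5 fast=7: a[fast]=7=a[slow] dup, fast++
slow=5 fast=8: a[fast]=8≠a[slow]=7 write a[6]=8, slow++,fast++
slow=6 fast=9: a[fast]=9≠a[slow]=8 write a[7]=9, slow++,fast++
slow=7 fast=10: a[fast]=10≠a[slow]=9 write a[8]=10, slow++,fast++
slow=8 fast=11: a[fast]=10=a[slow] dup, fast++
slow=8 fast=12: a[fast]=11≠a[slow]=10 write a[9]=11, slow++,fast++
slow=9 fast=13: a[fast]=12≠a[slow]=11 write a[10]=12, slow++,fast++
slow=10 fast=14: a[fast]=14≠a[slow]=12 write a[11]=14, slow++,fast++
slow=11 fast=15: a[fast]=14=a[slow] dup, fast++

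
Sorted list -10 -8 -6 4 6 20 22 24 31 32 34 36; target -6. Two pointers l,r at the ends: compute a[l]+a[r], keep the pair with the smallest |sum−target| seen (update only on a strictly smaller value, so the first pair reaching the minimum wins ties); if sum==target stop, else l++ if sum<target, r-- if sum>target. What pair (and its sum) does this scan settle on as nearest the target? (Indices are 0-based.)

pair (-10, 4) with sum -6 (|Δ|=0)

[0,11] -10+36=26 d=32 * → r--
[0,10] -10+34=24 d=30 * → r--
[0,9] -10+32=22 d=28 * → r--
[0,8] -10+31=21 d=27 * → r--
[0,7] -10+24=14 d=20 * → r--
[0,6] -10+22=12 d=18 * → r--
[0,5] -10+20=10 d=16 * → r--
[0,4] -10+6=-4 d=2 * → r--
[0,3] -10+4=-6 d=0 * → stop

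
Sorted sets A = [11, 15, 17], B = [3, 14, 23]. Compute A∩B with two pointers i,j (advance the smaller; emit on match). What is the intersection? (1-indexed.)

[i=1,j=1] 11>3 → j++
[i=1,j=2] 11<14 → i++
[i=2,j=2] 15>14 → j++
[i=2,j=3] 15<23 → i++
[i=3,j=3] 17<23 → i++

intersection = []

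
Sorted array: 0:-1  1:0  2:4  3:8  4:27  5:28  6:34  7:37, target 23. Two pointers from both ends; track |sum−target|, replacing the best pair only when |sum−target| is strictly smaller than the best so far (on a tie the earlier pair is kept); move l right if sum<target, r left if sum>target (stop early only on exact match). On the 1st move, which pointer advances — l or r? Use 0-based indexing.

r

l=0 r=7: -1+37=36 d=13 *, r--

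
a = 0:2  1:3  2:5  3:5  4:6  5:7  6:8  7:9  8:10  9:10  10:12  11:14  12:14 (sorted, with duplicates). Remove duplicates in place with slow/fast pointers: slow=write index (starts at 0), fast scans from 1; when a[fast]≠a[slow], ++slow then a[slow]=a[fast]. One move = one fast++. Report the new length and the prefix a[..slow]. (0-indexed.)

length 10; prefix = [2, 3, 5, 6, 7, 8, 9, 10, 12, 14]

slow=0 fast=1: a[fast]=3≠a[slow]=2 write a[1]=3, slow++,fast++
slow=1 fast=2: a[fast]=5≠a[slow]=3 write a[2]=5, slow++,fast++
slow=2 fast=3: a[fast]=5=a[slow] dup, fast++
slow=2 fast=4: a[fast]=6≠a[slow]=5 write a[3]=6, slow++,fast++
slow=3 fast=5: a[fast]=7≠a[slow]=6 write a[4]=7, slow++,fast++
slow=4 fast=6: a[fast]=8≠a[slow]=7 write a[5]=8, slow++,fast++
slow=5 fast=7: a[fast]=9≠a[slow]=8 write a[6]=9, slow++,fast++
slow=6 fast=8: a[fast]=10≠a[slow]=9 write a[7]=10, slow++,fast++
slow=7 fast=9: a[fast]=10=a[slow] dup, fast++
slow=7 fast=10: a[fast]=12≠a[slow]=10 write a[8]=12, slow++,fast++
slow=8 fast=11: a[fast]=14≠a[slow]=12 write a[9]=14, slow++,fast++
slow=9 fast=12: a[fast]=14=a[slow] dup, fast++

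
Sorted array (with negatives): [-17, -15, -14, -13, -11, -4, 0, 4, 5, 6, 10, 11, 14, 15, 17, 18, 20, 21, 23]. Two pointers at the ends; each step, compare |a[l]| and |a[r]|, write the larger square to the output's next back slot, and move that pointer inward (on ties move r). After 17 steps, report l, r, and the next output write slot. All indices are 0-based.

l=5, r=6, next write slot=1

l=0 r=18: |-17|<=|23| out[18]=529, r--
l=0 r=17: |-17|<=|21| out[17]=441, r--
l=0 r=16: |-17|<=|20| out[16]=400, r--
l=0 r=15: |-17|<=|18| out[15]=324, r--
l=0 r=14: |-17|<=|17| out[14]=289, r--
l=0 r=13: |-17|>|15| out[13]=289, l++
l=1 r=13: |-15|<=|15| out[12]=225, r--
l=1 r=12: |-15|>|14| out[11]=225, l++
l=2 r=12: |-14|<=|14| out[10]=196, r--
l=2 r=11: |-14|>|11| out[9]=196, l++
l=3 r=11: |-13|>|11| out[8]=169, l++
l=4 r=11: |-11|<=|11| out[7]=121, r--
l=4 r=10: |-11|>|10| out[6]=121, l++
l=5 r=10: |-4|<=|10| out[5]=100, r--
l=5 r=9: |-4|<=|6| out[4]=36, r--
l=5 r=8: |-4|<=|5| out[3]=25, r--
l=5 r=7: |-4|<=|4| out[2]=16, r--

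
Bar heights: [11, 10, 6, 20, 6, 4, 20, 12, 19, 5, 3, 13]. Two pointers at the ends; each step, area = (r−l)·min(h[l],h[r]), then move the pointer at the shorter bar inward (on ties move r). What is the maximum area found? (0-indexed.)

max area = 121

[0,11] min(11,13)*11=121 best=121 * → l++
[1,11] min(10,13)*10=100 best=121 → l++
[2,11] min(6,13)*9=54 best=121 → l++
[3,11] min(20,13)*8=104 best=121 → r--
[3,10] min(20,3)*7=21 best=121 → r--
[3,9] min(20,5)*6=30 best=121 → r--
[3,8] min(20,19)*5=95 best=121 → r--
[3,7] min(20,12)*4=48 best=121 → r--
[3,6] min(20,20)*3=60 best=121 → r--
[3,5] min(20,4)*2=8 best=121 → r--
[3,4] min(20,6)*1=6 best=121 → r--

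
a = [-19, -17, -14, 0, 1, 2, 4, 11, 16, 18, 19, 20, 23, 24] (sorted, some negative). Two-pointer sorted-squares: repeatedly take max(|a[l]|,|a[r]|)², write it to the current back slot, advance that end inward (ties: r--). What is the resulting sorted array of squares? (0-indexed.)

[0, 1, 4, 16, 121, 196, 256, 289, 324, 361, 361, 400, 529, 576]

l=0 r=13: |-19|<=|24| out[13]=576, r--
l=0 r=12: |-19|<=|23| out[12]=529, r--
l=0 r=11: |-19|<=|20| out[11]=400, r--
l=0 r=10: |-19|<=|19| out[10]=361, r--
l=0 r=9: |-19|>|18| out[9]=361, l++
l=1 r=9: |-17|<=|18| out[8]=324, r--
l=1 r=8: |-17|>|16| out[7]=289, l++
l=2 r=8: |-14|<=|16| out[6]=256, r--
l=2 r=7: |-14|>|11| out[5]=196, l++
l=3 r=7: |0|<=|11| out[4]=121, r--
l=3 r=6: |0|<=|4| out[3]=16, r--
l=3 r=5: |0|<=|2| out[2]=4, r--
l=3 r=4: |0|<=|1| out[1]=1, r--
l=3 r=3: |0|<=|0| out[0]=0, r--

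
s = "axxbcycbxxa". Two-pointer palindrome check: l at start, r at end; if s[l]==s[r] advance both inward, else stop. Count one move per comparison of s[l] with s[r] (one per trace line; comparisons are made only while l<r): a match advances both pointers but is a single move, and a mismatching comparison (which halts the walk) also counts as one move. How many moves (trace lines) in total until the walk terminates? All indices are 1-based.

l=1 r=11: 'a'=='a', l++,r--
l=2 r=10: 'x'=='x', l++,r--
l=3 r=9: 'x'=='x', l++,r--
l=4 r=8: 'b'=='b', l++,r--
l=5 r=7: 'c'=='c', l++,r--

5 moves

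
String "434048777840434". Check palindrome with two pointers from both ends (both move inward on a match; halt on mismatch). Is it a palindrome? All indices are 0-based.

[0,14] '4'=='4' → l++,r--
[1,13] '3'=='3' → l++,r--
[2,12] '4'=='4' → l++,r--
[3,11] '0'=='0' → l++,r--
[4,10] '4'=='4' → l++,r--
[5,9] '8'=='8' → l++,r--
[6,8] '7'=='7' → l++,r--

palindrome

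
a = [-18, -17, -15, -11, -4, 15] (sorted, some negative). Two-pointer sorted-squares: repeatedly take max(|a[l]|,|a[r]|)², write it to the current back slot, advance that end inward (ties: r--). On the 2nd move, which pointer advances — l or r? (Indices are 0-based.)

[0,5] |-18|>|15| out[5]=324 → l++
[1,5] |-17|>|15| out[4]=289 → l++

l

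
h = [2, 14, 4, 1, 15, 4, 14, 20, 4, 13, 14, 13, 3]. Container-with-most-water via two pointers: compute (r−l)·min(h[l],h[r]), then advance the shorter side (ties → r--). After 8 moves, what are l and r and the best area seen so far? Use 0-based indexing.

[0,12] min(2,3)*12=24 best=24 * → l++
[1,12] min(14,3)*11=33 best=33 * → r--
[1,11] min(14,13)*10=130 best=130 * → r--
[1,10] min(14,14)*9=126 best=130 → r--
[1,9] min(14,13)*8=104 best=130 → r--
[1,8] min(14,4)*7=28 best=130 → r--
[1,7] min(14,20)*6=84 best=130 → l++
[2,7] min(4,20)*5=20 best=130 → l++

l=3, r=7, best area=130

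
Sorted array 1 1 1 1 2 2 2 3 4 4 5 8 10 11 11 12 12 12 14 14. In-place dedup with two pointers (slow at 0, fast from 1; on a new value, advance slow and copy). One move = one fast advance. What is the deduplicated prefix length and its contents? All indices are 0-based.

slow=0 fast=1: a[fast]=1=a[slow] dup, fast++
slow=0 fast=2: a[fast]=1=a[slow] dup, fast++
slow=0 fast=3: a[fast]=1=a[slow] dup, fast++
slow=0 fast=4: a[fast]=2≠a[slow]=1 write a[1]=2, slow++,fast++
slow=1 fast=5: a[fast]=2=a[slow] dup, fast++
slow=1 fast=6: a[fast]=2=a[slow] dup, fast++
slow=1 fast=7: a[fast]=3≠a[slow]=2 write a[2]=3, slow++,fast++
slow=2 fast=8: a[fast]=4≠a[slow]=3 write a[3]=4, slow++,fast++
slow=3 fast=9: a[fast]=4=a[slow] dup, fast++
slow=3 fast=10: a[fast]=5≠a[slow]=4 write a[4]=5, slow++,fast++
slow=4 fast=11: a[fast]=8≠a[slow]=5 write a[5]=8, slow++,fast++
slow=5 fast=12: a[fast]=10≠a[slow]=8 write a[6]=10, slow++,fast++
slow=6 fast=13: a[fast]=11≠a[slow]=10 write a[7]=11, slow++,fast++
slow=7 fast=14: a[fast]=11=a[slow] dup, fast++
slow=7 fast=15: a[fast]=12≠a[slow]=11 write a[8]=12, slow++,fast++
slow=8 fast=16: a[fast]=12=a[slow] dup, fast++
slow=8 fast=17: a[fast]=12=a[slow] dup, fast++
slow=8 fast=18: a[fast]=14≠a[slow]=12 write a[9]=14, slow++,fast++
slow=9 fast=19: a[fast]=14=a[slow] dup, fast++

length 10; prefix = [1, 2, 3, 4, 5, 8, 10, 11, 12, 14]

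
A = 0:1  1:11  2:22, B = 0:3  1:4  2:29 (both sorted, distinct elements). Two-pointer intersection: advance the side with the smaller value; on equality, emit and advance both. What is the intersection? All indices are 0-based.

[i=0,j=0] 1<3 → i++
[i=1,j=0] 11>3 → j++
[i=1,j=1] 11>4 → j++
[i=1,j=2] 11<29 → i++
[i=2,j=2] 22<29 → i++

intersection = []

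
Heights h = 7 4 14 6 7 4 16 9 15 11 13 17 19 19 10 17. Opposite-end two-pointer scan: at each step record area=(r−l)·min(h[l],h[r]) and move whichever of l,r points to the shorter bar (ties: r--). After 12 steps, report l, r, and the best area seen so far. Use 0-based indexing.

l=0 r=15: min(7,17)*15=105 best=105 *, l++
l=1 r=15: min(4,17)*14=56 best=105, l++
l=2 r=15: min(14,17)*13=182 best=182 *, l++
l=3 r=15: min(6,17)*12=72 best=182, l++
l=4 r=15: min(7,17)*11=77 best=182, l++
l=5 r=15: min(4,17)*10=40 best=182, l++
l=6 r=15: min(16,17)*9=144 best=182, l++
l=7 r=15: min(9,17)*8=72 best=182, l++
l=8 r=15: min(15,17)*7=105 best=182, l++
l=9 r=15: min(11,17)*6=66 best=182, l++
l=10 r=15: min(13,17)*5=65 best=182, l++
l=11 r=15: min(17,17)*4=68 best=182, r--

l=11, r=14, best area=182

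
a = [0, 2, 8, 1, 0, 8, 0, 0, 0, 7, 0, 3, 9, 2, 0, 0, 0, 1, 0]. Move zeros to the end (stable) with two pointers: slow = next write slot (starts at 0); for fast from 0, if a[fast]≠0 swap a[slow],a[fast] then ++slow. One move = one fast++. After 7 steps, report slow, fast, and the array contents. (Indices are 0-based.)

(s=0,f=0) a[fast]=0 → fast++
(s=0,f=1) a[fast]=2≠0 swap→a[0]=2 → slow++,fast++
(s=1,f=2) a[fast]=8≠0 swap→a[1]=8 → slow++,fast++
(s=2,f=3) a[fast]=1≠0 swap→a[2]=1 → slow++,fast++
(s=3,f=4) a[fast]=0 → fast++
(s=3,f=5) a[fast]=8≠0 swap→a[3]=8 → slow++,fast++
(s=4,f=6) a[fast]=0 → fast++

slow=4, fast=7, a=[2, 8, 1, 8, 0, 0, 0, 0, 0, 7, 0, 3, 9, 2, 0, 0, 0, 1, 0]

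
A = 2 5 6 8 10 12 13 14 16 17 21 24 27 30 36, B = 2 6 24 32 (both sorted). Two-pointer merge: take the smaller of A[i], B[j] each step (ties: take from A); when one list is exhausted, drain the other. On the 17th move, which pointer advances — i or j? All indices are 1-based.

i

i=1 j=1: A[i]=2<=B[j]=2 take 2, i++
i=2 j=1: A[i]=5>B[j]=2 take 2, j++
i=2 j=2: A[i]=5<=B[j]=6 take 5, i++
i=3 j=2: A[i]=6<=B[j]=6 take 6, i++
i=4 j=2: A[i]=8>B[j]=6 take 6, j++
i=4 j=3: A[i]=8<=B[j]=24 take 8, i++
i=5 j=3: A[i]=10<=B[j]=24 take 10, i++
i=6 j=3: A[i]=12<=B[j]=24 take 12, i++
i=7 j=3: A[i]=13<=B[j]=24 take 13, i++
i=8 j=3: A[i]=14<=B[j]=24 take 14, i++
i=9 j=3: A[i]=16<=B[j]=24 take 16, i++
i=10 j=3: A[i]=17<=B[j]=24 take 17, i++
i=11 j=3: A[i]=21<=B[j]=24 take 21, i++
i=12 j=3: A[i]=24<=B[j]=24 take 24, i++
i=13 j=3: A[i]=27>B[j]=24 take 24, j++
i=13 j=4: A[i]=27<=B[j]=32 take 27, i++
i=14 j=4: A[i]=30<=B[j]=32 take 30, i++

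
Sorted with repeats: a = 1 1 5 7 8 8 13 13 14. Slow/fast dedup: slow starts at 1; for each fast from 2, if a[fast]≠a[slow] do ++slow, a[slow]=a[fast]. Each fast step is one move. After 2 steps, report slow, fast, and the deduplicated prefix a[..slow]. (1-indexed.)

slow=1 fast=2: a[fast]=1=a[slow] dup, fast++
slow=1 fast=3: a[fast]=5≠a[slow]=1 write a[2]=5, slow++,fast++

slow=2, fast=4, prefix=[1, 5]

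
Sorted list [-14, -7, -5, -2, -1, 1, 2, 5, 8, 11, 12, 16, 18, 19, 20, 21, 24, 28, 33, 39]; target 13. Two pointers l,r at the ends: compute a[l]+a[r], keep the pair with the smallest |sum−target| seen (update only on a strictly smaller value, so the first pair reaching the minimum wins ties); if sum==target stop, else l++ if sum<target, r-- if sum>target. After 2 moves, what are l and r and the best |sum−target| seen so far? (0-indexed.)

l=0, r=17, best |Δ|=6

l=0 r=19: -14+39=25 d=12 *, r--
l=0 r=18: -14+33=19 d=6 *, r--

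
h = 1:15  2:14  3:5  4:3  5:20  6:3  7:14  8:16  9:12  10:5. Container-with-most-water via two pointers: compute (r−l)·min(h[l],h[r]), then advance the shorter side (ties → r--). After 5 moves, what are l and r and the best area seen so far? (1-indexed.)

l=1 r=10: min(15,5)*9=45 best=45 *, r--
l=1 r=9: min(15,12)*8=96 best=96 *, r--
l=1 r=8: min(15,16)*7=105 best=105 *, l++
l=2 r=8: min(14,16)*6=84 best=105, l++
l=3 r=8: min(5,16)*5=25 best=105, l++

l=4, r=8, best area=105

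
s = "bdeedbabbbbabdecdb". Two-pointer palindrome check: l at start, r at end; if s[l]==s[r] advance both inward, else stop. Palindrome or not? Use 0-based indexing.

not a palindrome (mismatch at 2,15)

[0,17] 'b'=='b' → l++,r--
[1,16] 'd'=='d' → l++,r--
[2,15] 'e'!='c' → stop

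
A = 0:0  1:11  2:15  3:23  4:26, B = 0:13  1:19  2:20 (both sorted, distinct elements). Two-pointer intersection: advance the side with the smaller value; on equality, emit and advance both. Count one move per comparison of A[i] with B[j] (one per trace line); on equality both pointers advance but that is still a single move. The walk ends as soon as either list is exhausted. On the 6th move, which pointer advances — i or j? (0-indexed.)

j

[i=0,j=0] 0<13 → i++
[i=1,j=0] 11<13 → i++
[i=2,j=0] 15>13 → j++
[i=2,j=1] 15<19 → i++
[i=3,j=1] 23>19 → j++
[i=3,j=2] 23>20 → j++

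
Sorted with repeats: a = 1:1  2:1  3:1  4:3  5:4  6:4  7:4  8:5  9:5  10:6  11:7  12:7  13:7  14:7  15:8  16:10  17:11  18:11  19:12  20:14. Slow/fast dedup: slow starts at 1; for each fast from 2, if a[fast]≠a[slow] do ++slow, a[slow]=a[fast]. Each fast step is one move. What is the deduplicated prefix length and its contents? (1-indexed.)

length 11; prefix = [1, 3, 4, 5, 6, 7, 8, 10, 11, 12, 14]

slow=1 fast=2: a[fast]=1=a[slow] dup, fast++
slow=1 fast=3: a[fast]=1=a[slow] dup, fast++
slow=1 fast=4: a[fast]=3≠a[slow]=1 write a[2]=3, slow++,fast++
slow=2 fast=5: a[fast]=4≠a[slow]=3 write a[3]=4, slow++,fast++
slow=3 fast=6: a[fast]=4=a[slow] dup, fast++
slow=3 fast=7: a[fast]=4=a[slow] dup, fast++
slow=3 fast=8: a[fast]=5≠a[slow]=4 write a[4]=5, slow++,fast++
slow=4 fast=9: a[fast]=5=a[slow] dup, fast++
slow=4 fast=10: a[fast]=6≠a[slow]=5 write a[5]=6, slow++,fast++
slow=5 fast=11: a[fast]=7≠a[slow]=6 write a[6]=7, slow++,fast++
slow=6 fast=12: a[fast]=7=a[slow] dup, fast++
slow=6 fast=13: a[fast]=7=a[slow] dup, fast++
slow=6 fast=14: a[fast]=7=a[slow] dup, fast++
slow=6 fast=15: a[fast]=8≠a[slow]=7 write a[7]=8, slow++,fast++
slow=7 fast=16: a[fast]=10≠a[slow]=8 write a[8]=10, slow++,fast++
slow=8 fast=17: a[fast]=11≠a[slow]=10 write a[9]=11, slow++,fast++
slow=9 fast=18: a[fast]=11=a[slow] dup, fast++
slow=9 fast=19: a[fast]=12≠a[slow]=11 write a[10]=12, slow++,fast++
slow=10 fast=20: a[fast]=14≠a[slow]=12 write a[11]=14, slow++,fast++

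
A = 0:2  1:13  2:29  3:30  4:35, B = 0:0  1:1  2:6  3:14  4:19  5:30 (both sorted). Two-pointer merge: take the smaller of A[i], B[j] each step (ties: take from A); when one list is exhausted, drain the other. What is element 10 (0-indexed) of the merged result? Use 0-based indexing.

[i=0,j=0] A[i]=2>B[j]=0 take 0 → j++
[i=0,j=1] A[i]=2>B[j]=1 take 1 → j++
[i=0,j=2] A[i]=2<=B[j]=6 take 2 → i++
[i=1,j=2] A[i]=13>B[j]=6 take 6 → j++
[i=1,j=3] A[i]=13<=B[j]=14 take 13 → i++
[i=2,j=3] A[i]=29>B[j]=14 take 14 → j++
[i=2,j=4] A[i]=29>B[j]=19 take 19 → j++
[i=2,j=5] A[i]=29<=B[j]=30 take 29 → i++
[i=3,j=5] A[i]=30<=B[j]=30 take 30 → i++
[i=4,j=5] A[i]=35>B[j]=30 take 30 → j++
[i=4,j=6] B done, take A[i]=35 → i++

merged[10] = 35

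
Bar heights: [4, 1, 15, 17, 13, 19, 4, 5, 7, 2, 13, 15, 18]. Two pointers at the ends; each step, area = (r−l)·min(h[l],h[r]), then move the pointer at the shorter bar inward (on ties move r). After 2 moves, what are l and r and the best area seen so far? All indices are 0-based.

l=0 r=12: min(4,18)*12=48 best=48 *, l++
l=1 r=12: min(1,18)*11=11 best=48, l++

l=2, r=12, best area=48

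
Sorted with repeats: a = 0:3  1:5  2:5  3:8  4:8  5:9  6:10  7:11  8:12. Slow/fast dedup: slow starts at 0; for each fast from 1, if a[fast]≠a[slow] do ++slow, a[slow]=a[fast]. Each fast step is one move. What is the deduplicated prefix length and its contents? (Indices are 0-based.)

(s=0,f=1) a[fast]=5≠a[slow]=3 write a[1]=5 → slow++,fast++
(s=1,f=2) a[fast]=5=a[slow] dup → fast++
(s=1,f=3) a[fast]=8≠a[slow]=5 write a[2]=8 → slow++,fast++
(s=2,f=4) a[fast]=8=a[slow] dup → fast++
(s=2,f=5) a[fast]=9≠a[slow]=8 write a[3]=9 → slow++,fast++
(s=3,f=6) a[fast]=10≠a[slow]=9 write a[4]=10 → slow++,fast++
(s=4,f=7) a[fast]=11≠a[slow]=10 write a[5]=11 → slow++,fast++
(s=5,f=8) a[fast]=12≠a[slow]=11 write a[6]=12 → slow++,fast++

length 7; prefix = [3, 5, 8, 9, 10, 11, 12]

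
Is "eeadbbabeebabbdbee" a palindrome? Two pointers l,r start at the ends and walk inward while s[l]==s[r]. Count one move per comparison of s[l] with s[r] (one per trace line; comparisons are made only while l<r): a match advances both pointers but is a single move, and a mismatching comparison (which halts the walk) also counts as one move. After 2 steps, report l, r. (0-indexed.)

[0,17] 'e'=='e' → l++,r--
[1,16] 'e'=='e' → l++,r--

l=2, r=15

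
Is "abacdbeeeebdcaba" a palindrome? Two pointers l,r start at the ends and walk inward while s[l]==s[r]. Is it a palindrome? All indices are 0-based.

palindrome

l=0 r=15: 'a'=='a', l++,r--
l=1 r=14: 'b'=='b', l++,r--
l=2 r=13: 'a'=='a', l++,r--
l=3 r=12: 'c'=='c', l++,r--
l=4 r=11: 'd'=='d', l++,r--
l=5 r=10: 'b'=='b', l++,r--
l=6 r=9: 'e'=='e', l++,r--
l=7 r=8: 'e'=='e', l++,r--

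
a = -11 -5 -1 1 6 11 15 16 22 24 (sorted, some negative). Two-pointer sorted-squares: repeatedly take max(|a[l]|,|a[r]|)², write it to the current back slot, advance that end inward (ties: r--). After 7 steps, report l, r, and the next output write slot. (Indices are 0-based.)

l=1, r=3, next write slot=2

l=0 r=9: |-11|<=|24| out[9]=576, r--
l=0 r=8: |-11|<=|22| out[8]=484, r--
l=0 r=7: |-11|<=|16| out[7]=256, r--
l=0 r=6: |-11|<=|15| out[6]=225, r--
l=0 r=5: |-11|<=|11| out[5]=121, r--
l=0 r=4: |-11|>|6| out[4]=121, l++
l=1 r=4: |-5|<=|6| out[3]=36, r--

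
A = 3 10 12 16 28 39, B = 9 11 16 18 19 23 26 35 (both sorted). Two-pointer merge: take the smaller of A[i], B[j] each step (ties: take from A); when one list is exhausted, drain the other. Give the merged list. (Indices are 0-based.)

i=0 j=0: A[i]=3<=B[j]=9 take 3, i++
i=1 j=0: A[i]=10>B[j]=9 take 9, j++
i=1 j=1: A[i]=10<=B[j]=11 take 10, i++
i=2 j=1: A[i]=12>B[j]=11 take 11, j++
i=2 j=2: A[i]=12<=B[j]=16 take 12, i++
i=3 j=2: A[i]=16<=B[j]=16 take 16, i++
i=4 j=2: A[i]=28>B[j]=16 take 16, j++
i=4 j=3: A[i]=28>B[j]=18 take 18, j++
i=4 j=4: A[i]=28>B[j]=19 take 19, j++
i=4 j=5: A[i]=28>B[j]=23 take 23, j++
i=4 j=6: A[i]=28>B[j]=26 take 26, j++
i=4 j=7: A[i]=28<=B[j]=35 take 28, i++
i=5 j=7: A[i]=39>B[j]=35 take 35, j++
i=5 j=8: B done, take A[i]=39, i++

[3, 9, 10, 11, 12, 16, 16, 18, 19, 23, 26, 28, 35, 39]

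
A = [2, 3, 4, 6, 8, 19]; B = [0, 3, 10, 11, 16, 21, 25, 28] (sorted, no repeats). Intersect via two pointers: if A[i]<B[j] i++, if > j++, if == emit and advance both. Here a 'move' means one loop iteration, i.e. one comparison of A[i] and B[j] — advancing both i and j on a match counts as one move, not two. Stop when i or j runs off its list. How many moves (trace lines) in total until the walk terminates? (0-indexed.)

10 moves

i=0 j=0: 2>0, j++
i=0 j=1: 2<3, i++
i=1 j=1: 3==3 emit, i++,j++
i=2 j=2: 4<10, i++
i=3 j=2: 6<10, i++
i=4 j=2: 8<10, i++
i=5 j=2: 19>10, j++
i=5 j=3: 19>11, j++
i=5 j=4: 19>16, j++
i=5 j=5: 19<21, i++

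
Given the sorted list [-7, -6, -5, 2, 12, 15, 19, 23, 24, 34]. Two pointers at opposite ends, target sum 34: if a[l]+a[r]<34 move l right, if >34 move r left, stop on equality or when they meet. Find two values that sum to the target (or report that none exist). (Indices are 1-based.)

l=1 r=10: -7+34=27 <34, l++
l=2 r=10: -6+34=28 <34, l++
l=3 r=10: -5+34=29 <34, l++
l=4 r=10: 2+34=36 >34, r--
l=4 r=9: 2+24=26 <34, l++
l=5 r=9: 12+24=36 >34, r--
l=5 r=8: 12+23=35 >34, r--
l=5 r=7: 12+19=31 <34, l++
l=6 r=7: 15+19=34, found

(15, 19)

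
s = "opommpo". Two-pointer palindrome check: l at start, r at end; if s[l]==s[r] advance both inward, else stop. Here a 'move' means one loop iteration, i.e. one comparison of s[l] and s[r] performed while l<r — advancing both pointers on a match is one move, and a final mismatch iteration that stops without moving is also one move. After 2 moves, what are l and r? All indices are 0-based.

[0,6] 'o'=='o' → l++,r--
[1,5] 'p'=='p' → l++,r--

l=2, r=4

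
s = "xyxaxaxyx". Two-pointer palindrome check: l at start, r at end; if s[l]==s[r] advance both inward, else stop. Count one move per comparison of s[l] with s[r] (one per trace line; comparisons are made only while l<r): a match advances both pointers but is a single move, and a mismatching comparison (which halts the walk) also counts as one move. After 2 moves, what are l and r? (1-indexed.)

l=1 r=9: 'x'=='x', l++,r--
l=2 r=8: 'y'=='y', l++,r--

l=3, r=7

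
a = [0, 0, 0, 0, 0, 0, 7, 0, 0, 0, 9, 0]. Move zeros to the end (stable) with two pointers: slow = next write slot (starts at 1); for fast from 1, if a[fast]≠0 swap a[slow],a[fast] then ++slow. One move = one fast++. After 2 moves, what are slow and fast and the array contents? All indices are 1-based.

(s=1,f=1) a[fast]=0 → fast++
(s=1,f=2) a[fast]=0 → fast++

slow=1, fast=3, a=[0, 0, 0, 0, 0, 0, 7, 0, 0, 0, 9, 0]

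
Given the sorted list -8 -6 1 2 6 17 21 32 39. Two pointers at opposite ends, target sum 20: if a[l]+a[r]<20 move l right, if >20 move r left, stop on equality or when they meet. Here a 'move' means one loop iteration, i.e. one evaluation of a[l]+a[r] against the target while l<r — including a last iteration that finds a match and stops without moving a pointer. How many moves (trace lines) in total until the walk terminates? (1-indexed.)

l=1 r=9: -8+39=31 >20, r--
l=1 r=8: -8+32=24 >20, r--
l=1 r=7: -8+21=13 <20, l++
l=2 r=7: -6+21=15 <20, l++
l=3 r=7: 1+21=22 >20, r--
l=3 r=6: 1+17=18 <20, l++
l=4 r=6: 2+17=19 <20, l++
l=5 r=6: 6+17=23 >20, r--

8 moves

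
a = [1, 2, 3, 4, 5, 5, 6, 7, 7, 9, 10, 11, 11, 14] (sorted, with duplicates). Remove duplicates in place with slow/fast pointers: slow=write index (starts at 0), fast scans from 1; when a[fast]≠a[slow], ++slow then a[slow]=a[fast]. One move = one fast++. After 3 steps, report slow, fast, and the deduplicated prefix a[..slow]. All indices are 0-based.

(s=0,f=1) a[fast]=2≠a[slow]=1 write a[1]=2 → slow++,fast++
(s=1,f=2) a[fast]=3≠a[slow]=2 write a[2]=3 → slow++,fast++
(s=2,f=3) a[fast]=4≠a[slow]=3 write a[3]=4 → slow++,fast++

slow=3, fast=4, prefix=[1, 2, 3, 4]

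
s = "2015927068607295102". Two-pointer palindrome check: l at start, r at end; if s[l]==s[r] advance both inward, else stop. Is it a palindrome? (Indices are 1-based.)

palindrome

[1,19] '2'=='2' → l++,r--
[2,18] '0'=='0' → l++,r--
[3,17] '1'=='1' → l++,r--
[4,16] '5'=='5' → l++,r--
[5,15] '9'=='9' → l++,r--
[6,14] '2'=='2' → l++,r--
[7,13] '7'=='7' → l++,r--
[8,12] '0'=='0' → l++,r--
[9,11] '6'=='6' → l++,r--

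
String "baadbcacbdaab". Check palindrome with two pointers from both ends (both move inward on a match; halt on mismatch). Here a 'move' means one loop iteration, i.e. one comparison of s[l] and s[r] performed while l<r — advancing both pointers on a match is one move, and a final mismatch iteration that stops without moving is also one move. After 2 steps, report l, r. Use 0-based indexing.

[0,12] 'b'=='b' → l++,r--
[1,11] 'a'=='a' → l++,r--

l=2, r=10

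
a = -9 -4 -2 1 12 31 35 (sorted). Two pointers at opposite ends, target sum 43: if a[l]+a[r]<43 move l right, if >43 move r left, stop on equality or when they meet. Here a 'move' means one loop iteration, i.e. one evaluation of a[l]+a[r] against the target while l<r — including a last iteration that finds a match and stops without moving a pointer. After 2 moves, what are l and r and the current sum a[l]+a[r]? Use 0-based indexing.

l=0 r=6: -9+35=26 <43, l++
l=1 r=6: -4+35=31 <43, l++

l=2, r=6, sum=33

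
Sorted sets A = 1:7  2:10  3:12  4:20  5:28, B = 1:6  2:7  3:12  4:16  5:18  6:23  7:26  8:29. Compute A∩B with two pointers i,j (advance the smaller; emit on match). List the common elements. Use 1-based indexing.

intersection = [7, 12]

[i=1,j=1] 7>6 → j++
[i=1,j=2] 7==7 emit → i++,j++
[i=2,j=3] 10<12 → i++
[i=3,j=3] 12==12 emit → i++,j++
[i=4,j=4] 20>16 → j++
[i=4,j=5] 20>18 → j++
[i=4,j=6] 20<23 → i++
[i=5,j=6] 28>23 → j++
[i=5,j=7] 28>26 → j++
[i=5,j=8] 28<29 → i++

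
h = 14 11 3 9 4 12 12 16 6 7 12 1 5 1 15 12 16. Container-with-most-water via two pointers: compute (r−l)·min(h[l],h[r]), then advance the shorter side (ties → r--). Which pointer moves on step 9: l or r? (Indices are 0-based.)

r

[0,16] min(14,16)*16=224 best=224 * → l++
[1,16] min(11,16)*15=165 best=224 → l++
[2,16] min(3,16)*14=42 best=224 → l++
[3,16] min(9,16)*13=117 best=224 → l++
[4,16] min(4,16)*12=48 best=224 → l++
[5,16] min(12,16)*11=132 best=224 → l++
[6,16] min(12,16)*10=120 best=224 → l++
[7,16] min(16,16)*9=144 best=224 → r--
[7,15] min(16,12)*8=96 best=224 → r--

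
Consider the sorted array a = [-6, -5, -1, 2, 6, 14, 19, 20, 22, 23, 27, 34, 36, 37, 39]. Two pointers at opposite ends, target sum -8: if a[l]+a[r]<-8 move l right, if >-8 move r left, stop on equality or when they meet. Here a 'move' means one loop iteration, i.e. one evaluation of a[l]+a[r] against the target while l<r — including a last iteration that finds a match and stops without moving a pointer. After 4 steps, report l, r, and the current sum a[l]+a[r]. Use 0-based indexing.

[0,14] -6+39=33 >-8 → r--
[0,13] -6+37=31 >-8 → r--
[0,12] -6+36=30 >-8 → r--
[0,11] -6+34=28 >-8 → r--

l=0, r=10, sum=21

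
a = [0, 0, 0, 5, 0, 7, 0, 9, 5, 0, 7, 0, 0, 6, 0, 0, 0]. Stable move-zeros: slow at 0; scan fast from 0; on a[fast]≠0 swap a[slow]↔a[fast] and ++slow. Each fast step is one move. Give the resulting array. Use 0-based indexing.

slow=0 fast=0: a[fast]=0, fast++
slow=0 fast=1: a[fast]=0, fast++
slow=0 fast=2: a[fast]=0, fast++
slow=0 fast=3: a[fast]=5≠0 swap→a[0]=5, slow++,fast++
slow=1 fast=4: a[fast]=0, fast++
slow=1 fast=5: a[fast]=7≠0 swap→a[1]=7, slow++,fast++
slow=2 fast=6: a[fast]=0, fast++
slow=2 fast=7: a[fast]=9≠0 swap→a[2]=9, slow++,fast++
slow=3 fast=8: a[fast]=5≠0 swap→a[3]=5, slow++,fast++
slow=4 fast=9: a[fast]=0, fast++
slow=4 fast=10: a[fast]=7≠0 swap→a[4]=7, slow++,fast++
slow=5 fast=11: a[fast]=0, fast++
slow=5 fast=12: a[fast]=0, fast++
slow=5 fast=13: a[fast]=6≠0 swap→a[5]=6, slow++,fast++
slow=6 fast=14: a[fast]=0, fast++
slow=6 fast=15: a[fast]=0, fast++
slow=6 fast=16: a[fast]=0, fast++

[5, 7, 9, 5, 7, 6, 0, 0, 0, 0, 0, 0, 0, 0, 0, 0, 0]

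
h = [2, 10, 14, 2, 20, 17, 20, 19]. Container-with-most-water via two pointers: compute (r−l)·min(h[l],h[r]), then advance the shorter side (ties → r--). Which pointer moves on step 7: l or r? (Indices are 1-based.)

r

l=1 r=8: min(2,19)*7=14 best=14 *, l++
l=2 r=8: min(10,19)*6=60 best=60 *, l++
l=3 r=8: min(14,19)*5=70 best=70 *, l++
l=4 r=8: min(2,19)*4=8 best=70, l++
l=5 r=8: min(20,19)*3=57 best=70, r--
l=5 r=7: min(20,20)*2=40 best=70, r--
l=5 r=6: min(20,17)*1=17 best=70, r--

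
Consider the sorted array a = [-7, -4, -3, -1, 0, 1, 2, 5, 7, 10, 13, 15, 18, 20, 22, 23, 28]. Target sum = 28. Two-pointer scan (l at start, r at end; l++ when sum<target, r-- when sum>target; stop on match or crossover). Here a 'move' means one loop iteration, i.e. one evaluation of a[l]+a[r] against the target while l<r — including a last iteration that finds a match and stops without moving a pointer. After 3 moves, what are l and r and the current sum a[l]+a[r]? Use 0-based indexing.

[0,16] -7+28=21 <28 → l++
[1,16] -4+28=24 <28 → l++
[2,16] -3+28=25 <28 → l++

l=3, r=16, sum=27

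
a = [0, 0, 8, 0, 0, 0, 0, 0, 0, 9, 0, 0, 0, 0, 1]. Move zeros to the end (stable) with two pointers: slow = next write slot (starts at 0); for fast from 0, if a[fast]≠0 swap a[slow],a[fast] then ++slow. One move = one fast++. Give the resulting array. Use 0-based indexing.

slow=0 fast=0: a[fast]=0, fast++
slow=0 fast=1: a[fast]=0, fast++
slow=0 fast=2: a[fast]=8≠0 swap→a[0]=8, slow++,fast++
slow=1 fast=3: a[fast]=0, fast++
slow=1 fast=4: a[fast]=0, fast++
slow=1 fast=5: a[fast]=0, fast++
slow=1 fast=6: a[fast]=0, fast++
slow=1 fast=7: a[fast]=0, fast++
slow=1 fast=8: a[fast]=0, fast++
slow=1 fast=9: a[fast]=9≠0 swap→a[1]=9, slow++,fast++
slow=2 fast=10: a[fast]=0, fast++
slow=2 fast=11: a[fast]=0, fast++
slow=2 fast=12: a[fast]=0, fast++
slow=2 fast=13: a[fast]=0, fast++
slow=2 fast=14: a[fast]=1≠0 swap→a[2]=1, slow++,fast++

[8, 9, 1, 0, 0, 0, 0, 0, 0, 0, 0, 0, 0, 0, 0]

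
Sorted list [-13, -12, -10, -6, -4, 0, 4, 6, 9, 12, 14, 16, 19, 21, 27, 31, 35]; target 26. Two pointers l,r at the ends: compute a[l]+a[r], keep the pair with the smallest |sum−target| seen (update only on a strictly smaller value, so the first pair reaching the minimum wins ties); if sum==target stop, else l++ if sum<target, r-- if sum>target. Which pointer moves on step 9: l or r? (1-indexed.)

l

l=1 r=17: -13+35=22 d=4 *, l++
l=2 r=17: -12+35=23 d=3 *, l++
l=3 r=17: -10+35=25 d=1 *, l++
l=4 r=17: -6+35=29 d=3, r--
l=4 r=16: -6+31=25 d=1, l++
l=5 r=16: -4+31=27 d=1, r--
l=5 r=15: -4+27=23 d=3, l++
l=6 r=15: 0+27=27 d=1, r--
l=6 r=14: 0+21=21 d=5, l++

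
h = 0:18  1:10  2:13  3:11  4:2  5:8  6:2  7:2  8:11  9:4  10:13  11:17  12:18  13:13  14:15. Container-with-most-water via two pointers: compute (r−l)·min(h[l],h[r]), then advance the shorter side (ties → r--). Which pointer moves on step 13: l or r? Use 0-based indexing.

r

l=0 r=14: min(18,15)*14=210 best=210 *, r--
l=0 r=13: min(18,13)*13=169 best=210, r--
l=0 r=12: min(18,18)*12=216 best=216 *, r--
l=0 r=11: min(18,17)*11=187 best=216, r--
l=0 r=10: min(18,13)*10=130 best=216, r--
l=0 r=9: min(18,4)*9=36 best=216, r--
l=0 r=8: min(18,11)*8=88 best=216, r--
l=0 r=7: min(18,2)*7=14 best=216, r--
l=0 r=6: min(18,2)*6=12 best=216, r--
l=0 r=5: min(18,8)*5=40 best=216, r--
l=0 r=4: min(18,2)*4=8 best=216, r--
l=0 r=3: min(18,11)*3=33 best=216, r--
l=0 r=2: min(18,13)*2=26 best=216, r--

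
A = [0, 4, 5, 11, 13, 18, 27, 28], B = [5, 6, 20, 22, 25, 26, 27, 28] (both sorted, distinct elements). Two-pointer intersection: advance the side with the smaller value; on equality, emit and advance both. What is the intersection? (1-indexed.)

[i=1,j=1] 0<5 → i++
[i=2,j=1] 4<5 → i++
[i=3,j=1] 5==5 emit → i++,j++
[i=4,j=2] 11>6 → j++
[i=4,j=3] 11<20 → i++
[i=5,j=3] 13<20 → i++
[i=6,j=3] 18<20 → i++
[i=7,j=3] 27>20 → j++
[i=7,j=4] 27>22 → j++
[i=7,j=5] 27>25 → j++
[i=7,j=6] 27>26 → j++
[i=7,j=7] 27==27 emit → i++,j++
[i=8,j=8] 28==28 emit → i++,j++

intersection = [5, 27, 28]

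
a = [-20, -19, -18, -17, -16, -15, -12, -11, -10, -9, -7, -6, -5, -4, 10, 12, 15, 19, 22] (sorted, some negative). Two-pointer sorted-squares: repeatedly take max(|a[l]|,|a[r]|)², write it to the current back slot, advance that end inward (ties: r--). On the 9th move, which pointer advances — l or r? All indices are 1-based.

[1,19] |-20|<=|22| out[19]=484 → r--
[1,18] |-20|>|19| out[18]=400 → l++
[2,18] |-19|<=|19| out[17]=361 → r--
[2,17] |-19|>|15| out[16]=361 → l++
[3,17] |-18|>|15| out[15]=324 → l++
[4,17] |-17|>|15| out[14]=289 → l++
[5,17] |-16|>|15| out[13]=256 → l++
[6,17] |-15|<=|15| out[12]=225 → r--
[6,16] |-15|>|12| out[11]=225 → l++

l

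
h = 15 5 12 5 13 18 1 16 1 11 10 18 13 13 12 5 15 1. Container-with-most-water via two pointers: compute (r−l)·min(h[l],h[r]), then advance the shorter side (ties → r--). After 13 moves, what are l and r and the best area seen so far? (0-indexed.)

l=0 r=17: min(15,1)*17=17 best=17 *, r--
l=0 r=16: min(15,15)*16=240 best=240 *, r--
l=0 r=15: min(15,5)*15=75 best=240, r--
l=0 r=14: min(15,12)*14=168 best=240, r--
l=0 r=13: min(15,13)*13=169 best=240, r--
l=0 r=12: min(15,13)*12=156 best=240, r--
l=0 r=11: min(15,18)*11=165 best=240, l++
l=1 r=11: min(5,18)*10=50 best=240, l++
l=2 r=11: min(12,18)*9=108 best=240, l++
l=3 r=11: min(5,18)*8=40 best=240, l++
l=4 r=11: min(13,18)*7=91 best=240, l++
l=5 r=11: min(18,18)*6=108 best=240, r--
l=5 r=10: min(18,10)*5=50 best=240, r--

l=5, r=9, best area=240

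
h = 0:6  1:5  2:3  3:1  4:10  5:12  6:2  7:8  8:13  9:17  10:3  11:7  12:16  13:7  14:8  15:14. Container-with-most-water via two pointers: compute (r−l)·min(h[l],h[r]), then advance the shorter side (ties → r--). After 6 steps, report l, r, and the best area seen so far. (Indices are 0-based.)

[0,15] min(6,14)*15=90 best=90 * → l++
[1,15] min(5,14)*14=70 best=90 → l++
[2,15] min(3,14)*13=39 best=90 → l++
[3,15] min(1,14)*12=12 best=90 → l++
[4,15] min(10,14)*11=110 best=110 * → l++
[5,15] min(12,14)*10=120 best=120 * → l++

l=6, r=15, best area=120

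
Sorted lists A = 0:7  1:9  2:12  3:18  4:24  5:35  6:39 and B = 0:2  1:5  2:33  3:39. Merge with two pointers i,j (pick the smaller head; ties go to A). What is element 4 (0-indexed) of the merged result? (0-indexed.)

merged[4] = 12

i=0 j=0: A[i]=7>B[j]=2 take 2, j++
i=0 j=1: A[i]=7>B[j]=5 take 5, j++
i=0 j=2: A[i]=7<=B[j]=33 take 7, i++
i=1 j=2: A[i]=9<=B[j]=33 take 9, i++
i=2 j=2: A[i]=12<=B[j]=33 take 12, i++
i=3 j=2: A[i]=18<=B[j]=33 take 18, i++
i=4 j=2: A[i]=24<=B[j]=33 take 24, i++
i=5 j=2: A[i]=35>B[j]=33 take 33, j++
i=5 j=3: A[i]=35<=B[j]=39 take 35, i++
i=6 j=3: A[i]=39<=B[j]=39 take 39, i++
i=7 j=3: A done, take B[j]=39, j++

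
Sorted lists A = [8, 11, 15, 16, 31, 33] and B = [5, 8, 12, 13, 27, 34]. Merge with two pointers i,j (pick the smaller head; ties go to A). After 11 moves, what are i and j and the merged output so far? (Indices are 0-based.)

i=0 j=0: A[i]=8>B[j]=5 take 5, j++
i=0 j=1: A[i]=8<=B[j]=8 take 8, i++
i=1 j=1: A[i]=11>B[j]=8 take 8, j++
i=1 j=2: A[i]=11<=B[j]=12 take 11, i++
i=2 j=2: A[i]=15>B[j]=12 take 12, j++
i=2 j=3: A[i]=15>B[j]=13 take 13, j++
i=2 j=4: A[i]=15<=B[j]=27 take 15, i++
i=3 j=4: A[i]=16<=B[j]=27 take 16, i++
i=4 j=4: A[i]=31>B[j]=27 take 27, j++
i=4 j=5: A[i]=31<=B[j]=34 take 31, i++
i=5 j=5: A[i]=33<=B[j]=34 take 33, i++

i=6, j=5, merged so far=[5, 8, 8, 11, 12, 13, 15, 16, 27, 31, 33]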